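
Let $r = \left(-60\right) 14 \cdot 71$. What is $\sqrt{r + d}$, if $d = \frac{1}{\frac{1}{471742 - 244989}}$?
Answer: $\sqrt{167113} \approx 408.79$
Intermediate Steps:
$r = -59640$ ($r = \left(-840\right) 71 = -59640$)
$d = 226753$ ($d = \frac{1}{\frac{1}{226753}} = 226753$)
$\sqrt{r + d} = \sqrt{-59640 + 226753} = \sqrt{167113}$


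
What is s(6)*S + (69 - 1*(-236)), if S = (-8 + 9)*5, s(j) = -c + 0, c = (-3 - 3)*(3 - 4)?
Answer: 275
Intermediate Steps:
c = 6 (c = -6*(-1) = 6)
s(j) = -6 (s(j) = -1*6 + 0 = -6 + 0 = -6)
S = 5 (S = 1*5 = 5)
s(6)*S + (69 - 1*(-236)) = -6*5 + (69 - 1*(-236)) = -30 + (69 + 236) = -30 + 305 = 275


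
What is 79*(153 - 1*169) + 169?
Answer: -1095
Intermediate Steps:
79*(153 - 1*169) + 169 = 79*(153 - 169) + 169 = 79*(-16) + 169 = -1264 + 169 = -1095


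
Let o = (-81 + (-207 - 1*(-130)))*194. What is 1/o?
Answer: -1/30652 ≈ -3.2624e-5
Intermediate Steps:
o = -30652 (o = (-81 + (-207 + 130))*194 = (-81 - 77)*194 = -158*194 = -30652)
1/o = 1/(-30652) = -1/30652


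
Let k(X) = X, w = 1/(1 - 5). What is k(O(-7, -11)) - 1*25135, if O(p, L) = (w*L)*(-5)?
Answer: -100595/4 ≈ -25149.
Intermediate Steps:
w = -¼ (w = 1/(-4) = -¼ ≈ -0.25000)
O(p, L) = 5*L/4 (O(p, L) = -L/4*(-5) = 5*L/4)
k(O(-7, -11)) - 1*25135 = (5/4)*(-11) - 1*25135 = -55/4 - 25135 = -100595/4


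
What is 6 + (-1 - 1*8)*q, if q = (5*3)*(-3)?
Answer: 411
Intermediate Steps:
q = -45 (q = 15*(-3) = -45)
6 + (-1 - 1*8)*q = 6 + (-1 - 1*8)*(-45) = 6 + (-1 - 8)*(-45) = 6 - 9*(-45) = 6 + 405 = 411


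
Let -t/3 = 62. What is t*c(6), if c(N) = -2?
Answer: 372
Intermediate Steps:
t = -186 (t = -3*62 = -186)
t*c(6) = -186*(-2) = 372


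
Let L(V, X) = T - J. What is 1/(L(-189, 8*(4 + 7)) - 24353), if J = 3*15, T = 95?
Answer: -1/24303 ≈ -4.1147e-5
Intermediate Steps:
J = 45
L(V, X) = 50 (L(V, X) = 95 - 1*45 = 95 - 45 = 50)
1/(L(-189, 8*(4 + 7)) - 24353) = 1/(50 - 24353) = 1/(-24303) = -1/24303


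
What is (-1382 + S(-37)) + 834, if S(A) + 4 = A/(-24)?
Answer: -13211/24 ≈ -550.46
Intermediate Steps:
S(A) = -4 - A/24 (S(A) = -4 + A/(-24) = -4 + A*(-1/24) = -4 - A/24)
(-1382 + S(-37)) + 834 = (-1382 + (-4 - 1/24*(-37))) + 834 = (-1382 + (-4 + 37/24)) + 834 = (-1382 - 59/24) + 834 = -33227/24 + 834 = -13211/24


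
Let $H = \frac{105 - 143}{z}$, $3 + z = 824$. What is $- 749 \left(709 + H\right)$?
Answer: $- \frac{435956199}{821} \approx -5.3101 \cdot 10^{5}$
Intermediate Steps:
$z = 821$ ($z = -3 + 824 = 821$)
$H = - \frac{38}{821}$ ($H = \frac{105 - 143}{821} = \left(-38\right) \frac{1}{821} = - \frac{38}{821} \approx -0.046285$)
$- 749 \left(709 + H\right) = - 749 \left(709 - \frac{38}{821}\right) = \left(-749\right) \frac{582051}{821} = - \frac{435956199}{821}$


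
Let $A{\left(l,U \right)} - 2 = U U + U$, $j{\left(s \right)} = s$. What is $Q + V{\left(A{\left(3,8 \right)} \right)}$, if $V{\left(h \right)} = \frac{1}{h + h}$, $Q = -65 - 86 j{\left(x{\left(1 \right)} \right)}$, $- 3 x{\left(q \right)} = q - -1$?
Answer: $- \frac{3401}{444} \approx -7.6599$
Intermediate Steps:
$x{\left(q \right)} = - \frac{1}{3} - \frac{q}{3}$ ($x{\left(q \right)} = - \frac{q - -1}{3} = - \frac{q + 1}{3} = - \frac{1 + q}{3} = - \frac{1}{3} - \frac{q}{3}$)
$A{\left(l,U \right)} = 2 + U + U^{2}$ ($A{\left(l,U \right)} = 2 + \left(U U + U\right) = 2 + \left(U^{2} + U\right) = 2 + \left(U + U^{2}\right) = 2 + U + U^{2}$)
$Q = - \frac{23}{3}$ ($Q = -65 - 86 \left(- \frac{1}{3} - \frac{1}{3}\right) = -65 - - \frac{172}{3} = -65 + \frac{172}{3} = - \frac{23}{3} \approx -7.6667$)
$V{\left(h \right)} = \frac{1}{2 h}$
$Q + V{\left(A{\left(3,8 \right)} \right)} = - \frac{23}{3} + \frac{1}{2 \left(2 + 8 + 8^{2}\right)} = - \frac{23}{3} + \frac{1}{2 \left(2 + 8 + 64\right)} = - \frac{23}{3} + \frac{1}{2 \cdot 74} = - \frac{23}{3} + \frac{1}{2} \cdot \frac{1}{74} = - \frac{23}{3} + \frac{1}{148} = - \frac{3401}{444}$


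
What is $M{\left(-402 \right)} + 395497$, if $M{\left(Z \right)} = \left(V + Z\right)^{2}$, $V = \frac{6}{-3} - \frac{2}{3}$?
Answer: $\frac{5033269}{9} \approx 5.5925 \cdot 10^{5}$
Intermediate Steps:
$V = - \frac{8}{3}$ ($V = 6 \left(- \frac{1}{3}\right) - \frac{2}{3} = -2 - \frac{2}{3} = - \frac{8}{3} \approx -2.6667$)
$M{\left(Z \right)} = \left(- \frac{8}{3} + Z\right)^{2}$
$M{\left(-402 \right)} + 395497 = \frac{\left(-8 + 3 \left(-402\right)\right)^{2}}{9} + 395497 = \frac{\left(-8 - 1206\right)^{2}}{9} + 395497 = \frac{\left(-1214\right)^{2}}{9} + 395497 = \frac{1}{9} \cdot 1473796 + 395497 = \frac{1473796}{9} + 395497 = \frac{5033269}{9}$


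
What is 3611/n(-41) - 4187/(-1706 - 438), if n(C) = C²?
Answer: 14780331/3604064 ≈ 4.1010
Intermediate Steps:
3611/n(-41) - 4187/(-1706 - 438) = 3611/((-41)²) - 4187/(-1706 - 438) = 3611/1681 - 4187/(-2144) = 3611*(1/1681) - 4187*(-1/2144) = 3611/1681 + 4187/2144 = 14780331/3604064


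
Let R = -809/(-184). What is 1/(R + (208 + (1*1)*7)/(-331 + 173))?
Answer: 14536/44131 ≈ 0.32938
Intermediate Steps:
R = 809/184 (R = -809*(-1/184) = 809/184 ≈ 4.3967)
1/(R + (208 + (1*1)*7)/(-331 + 173)) = 1/(809/184 + (208 + (1*1)*7)/(-331 + 173)) = 1/(809/184 + (208 + 1*7)/(-158)) = 1/(809/184 + (208 + 7)*(-1/158)) = 1/(809/184 + 215*(-1/158)) = 1/(809/184 - 215/158) = 1/(44131/14536) = 14536/44131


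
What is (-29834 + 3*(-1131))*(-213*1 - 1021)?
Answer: 41002118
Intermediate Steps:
(-29834 + 3*(-1131))*(-213*1 - 1021) = (-29834 - 3393)*(-213 - 1021) = -33227*(-1234) = 41002118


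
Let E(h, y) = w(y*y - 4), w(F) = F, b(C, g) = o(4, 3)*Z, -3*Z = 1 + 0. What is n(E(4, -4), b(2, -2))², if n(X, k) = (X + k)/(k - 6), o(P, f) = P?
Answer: 256/121 ≈ 2.1157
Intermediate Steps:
Z = -⅓ (Z = -(1 + 0)/3 = -⅓*1 = -⅓ ≈ -0.33333)
b(C, g) = -4/3 (b(C, g) = 4*(-⅓) = -4/3)
E(h, y) = -4 + y² (E(h, y) = y*y - 4 = y² - 4 = -4 + y²)
n(X, k) = (X + k)/(-6 + k)
n(E(4, -4), b(2, -2))² = (((-4 + (-4)²) - 4/3)/(-6 - 4/3))² = (((-4 + 16) - 4/3)/(-22/3))² = (-3*(12 - 4/3)/22)² = (-3/22*32/3)² = (-16/11)² = 256/121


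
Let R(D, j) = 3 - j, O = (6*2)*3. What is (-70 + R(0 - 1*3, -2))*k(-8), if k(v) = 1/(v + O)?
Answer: -65/28 ≈ -2.3214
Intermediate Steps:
O = 36 (O = 12*3 = 36)
k(v) = 1/(36 + v) (k(v) = 1/(v + 36) = 1/(36 + v))
(-70 + R(0 - 1*3, -2))*k(-8) = (-70 + (3 - 1*(-2)))/(36 - 8) = (-70 + (3 + 2))/28 = (-70 + 5)*(1/28) = -65*1/28 = -65/28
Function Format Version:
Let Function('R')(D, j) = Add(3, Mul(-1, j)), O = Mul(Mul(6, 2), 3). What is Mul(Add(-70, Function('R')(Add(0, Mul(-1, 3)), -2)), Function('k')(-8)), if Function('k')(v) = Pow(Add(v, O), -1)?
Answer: Rational(-65, 28) ≈ -2.3214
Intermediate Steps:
O = 36 (O = Mul(12, 3) = 36)
Function('k')(v) = Pow(Add(36, v), -1) (Function('k')(v) = Pow(Add(v, 36), -1) = Pow(Add(36, v), -1))
Mul(Add(-70, Function('R')(Add(0, Mul(-1, 3)), -2)), Function('k')(-8)) = Mul(Add(-70, Add(3, Mul(-1, -2))), Pow(Add(36, -8), -1)) = Mul(Add(-70, Add(3, 2)), Pow(28, -1)) = Mul(Add(-70, 5), Rational(1, 28)) = Mul(-65, Rational(1, 28)) = Rational(-65, 28)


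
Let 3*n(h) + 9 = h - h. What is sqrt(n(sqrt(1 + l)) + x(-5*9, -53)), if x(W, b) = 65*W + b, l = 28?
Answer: I*sqrt(2981) ≈ 54.599*I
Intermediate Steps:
x(W, b) = b + 65*W
n(h) = -3 (n(h) = -3 + (h - h)/3 = -3 + (1/3)*0 = -3 + 0 = -3)
sqrt(n(sqrt(1 + l)) + x(-5*9, -53)) = sqrt(-3 + (-53 + 65*(-5*9))) = sqrt(-3 + (-53 + 65*(-45))) = sqrt(-3 + (-53 - 2925)) = sqrt(-3 - 2978) = sqrt(-2981) = I*sqrt(2981)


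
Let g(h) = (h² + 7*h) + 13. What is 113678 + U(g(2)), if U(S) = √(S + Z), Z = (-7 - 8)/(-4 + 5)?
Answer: 113682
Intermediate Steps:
g(h) = 13 + h² + 7*h
Z = -15 (Z = -15/1 = -15*1 = -15)
U(S) = √(-15 + S) (U(S) = √(S - 15) = √(-15 + S))
113678 + U(g(2)) = 113678 + √(-15 + (13 + 2² + 7*2)) = 113678 + √(-15 + (13 + 4 + 14)) = 113678 + √(-15 + 31) = 113678 + √16 = 113678 + 4 = 113682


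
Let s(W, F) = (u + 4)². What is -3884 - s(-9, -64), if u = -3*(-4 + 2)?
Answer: -3984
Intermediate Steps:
u = 6 (u = -3*(-2) = 6)
s(W, F) = 100 (s(W, F) = (6 + 4)² = 10² = 100)
-3884 - s(-9, -64) = -3884 - 1*100 = -3884 - 100 = -3984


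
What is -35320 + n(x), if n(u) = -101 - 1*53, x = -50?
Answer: -35474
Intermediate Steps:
n(u) = -154 (n(u) = -101 - 53 = -154)
-35320 + n(x) = -35320 - 154 = -35474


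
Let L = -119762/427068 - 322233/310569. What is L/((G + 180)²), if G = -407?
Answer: -29134961237/1139083599251178 ≈ -2.5578e-5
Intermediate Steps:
L = -29134961237/22105680282 (L = -119762*1/427068 - 322233*1/310569 = -59881/213534 - 107411/103523 = -29134961237/22105680282 ≈ -1.3180)
L/((G + 180)²) = -29134961237/(22105680282*(-407 + 180)²) = -29134961237/(22105680282*((-227)²)) = -29134961237/22105680282/51529 = -29134961237/22105680282*1/51529 = -29134961237/1139083599251178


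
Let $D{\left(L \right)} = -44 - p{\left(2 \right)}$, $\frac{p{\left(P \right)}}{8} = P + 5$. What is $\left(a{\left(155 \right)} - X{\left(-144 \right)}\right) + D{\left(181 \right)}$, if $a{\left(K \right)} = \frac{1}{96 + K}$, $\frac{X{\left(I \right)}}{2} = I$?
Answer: $\frac{47189}{251} \approx 188.0$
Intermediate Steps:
$X{\left(I \right)} = 2 I$
$p{\left(P \right)} = 40 + 8 P$ ($p{\left(P \right)} = 8 \left(P + 5\right) = 8 \left(5 + P\right) = 40 + 8 P$)
$D{\left(L \right)} = -100$ ($D{\left(L \right)} = -44 - \left(40 + 8 \cdot 2\right) = -44 - \left(40 + 16\right) = -44 - 56 = -100$)
$\left(a{\left(155 \right)} - X{\left(-144 \right)}\right) + D{\left(181 \right)} = \left(\frac{1}{96 + 155} - 2 \left(-144\right)\right) - 100 = \left(\frac{1}{251} - -288\right) - 100 = \left(\frac{1}{251} + 288\right) - 100 = \frac{72289}{251} - 100 = \frac{47189}{251}$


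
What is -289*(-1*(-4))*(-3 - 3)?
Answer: 6936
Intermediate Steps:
-289*(-1*(-4))*(-3 - 3) = -1156*(-6) = -289*(-24) = 6936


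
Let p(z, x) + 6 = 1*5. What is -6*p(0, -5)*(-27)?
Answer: -162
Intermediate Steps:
p(z, x) = -1 (p(z, x) = -6 + 1*5 = -6 + 5 = -1)
-6*p(0, -5)*(-27) = -6*(-1)*(-27) = 6*(-27) = -162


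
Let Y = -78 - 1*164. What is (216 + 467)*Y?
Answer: -165286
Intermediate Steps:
Y = -242 (Y = -78 - 164 = -242)
(216 + 467)*Y = (216 + 467)*(-242) = 683*(-242) = -165286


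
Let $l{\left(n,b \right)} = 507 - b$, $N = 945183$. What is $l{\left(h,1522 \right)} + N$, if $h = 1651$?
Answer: $944168$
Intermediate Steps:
$l{\left(h,1522 \right)} + N = \left(507 - 1522\right) + 945183 = -1015 + 945183 = 944168$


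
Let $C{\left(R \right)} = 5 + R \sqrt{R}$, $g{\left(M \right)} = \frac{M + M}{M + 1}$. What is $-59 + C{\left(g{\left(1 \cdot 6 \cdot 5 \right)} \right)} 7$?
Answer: $-24 + \frac{840 \sqrt{465}}{961} \approx -5.1513$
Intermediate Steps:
$g{\left(M \right)} = \frac{2 M}{1 + M}$
$C{\left(R \right)} = 5 + R^{\frac{3}{2}}$
$-59 + C{\left(g{\left(1 \cdot 6 \cdot 5 \right)} \right)} 7 = -59 + \left(5 + \left(\frac{2 \cdot 1 \cdot 6 \cdot 5}{1 + 1 \cdot 6 \cdot 5}\right)^{\frac{3}{2}}\right) 7 = -59 + \left(5 + \left(\frac{2 \cdot 6 \cdot 5}{1 + 6 \cdot 5}\right)^{\frac{3}{2}}\right) 7 = -59 + \left(5 + \left(2 \cdot 30 \frac{1}{1 + 30}\right)^{\frac{3}{2}}\right) 7 = -59 + \left(5 + \left(2 \cdot 30 \cdot \frac{1}{31}\right)^{\frac{3}{2}}\right) 7 = -59 + \left(5 + \left(\frac{60}{31}\right)^{\frac{3}{2}}\right) 7 = -59 + \left(5 + \frac{120 \sqrt{465}}{961}\right) 7 = -59 + \left(35 + \frac{840 \sqrt{465}}{961}\right) = -24 + \frac{840 \sqrt{465}}{961}$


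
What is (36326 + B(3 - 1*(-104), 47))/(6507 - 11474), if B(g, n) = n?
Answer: -36373/4967 ≈ -7.3229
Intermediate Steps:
(36326 + B(3 - 1*(-104), 47))/(6507 - 11474) = (36326 + 47)/(6507 - 11474) = 36373/(-4967) = 36373*(-1/4967) = -36373/4967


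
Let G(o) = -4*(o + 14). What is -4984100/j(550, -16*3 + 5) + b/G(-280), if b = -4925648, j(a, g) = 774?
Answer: -81388696/7353 ≈ -11069.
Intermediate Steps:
G(o) = -56 - 4*o (G(o) = -4*(14 + o) = -56 - 4*o)
-4984100/j(550, -16*3 + 5) + b/G(-280) = -4984100/774 - 4925648/(-56 - 4*(-280)) = -4984100*1/774 - 4925648/(-56 + 1120) = -2492050/387 - 4925648/1064 = -2492050/387 - 4925648*1/1064 = -2492050/387 - 87958/19 = -81388696/7353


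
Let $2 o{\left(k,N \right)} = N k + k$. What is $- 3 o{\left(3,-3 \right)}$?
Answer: $9$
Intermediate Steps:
$o{\left(k,N \right)} = \frac{k}{2} + \frac{N k}{2}$ ($o{\left(k,N \right)} = \frac{N k + k}{2} = \frac{k + N k}{2} = \frac{k}{2} + \frac{N k}{2}$)
$- 3 o{\left(3,-3 \right)} = - 3 \cdot \frac{1}{2} \cdot 3 \left(1 - 3\right) = - 3 \cdot \frac{1}{2} \cdot 3 \left(-2\right) = \left(-3\right) \left(-3\right) = 9$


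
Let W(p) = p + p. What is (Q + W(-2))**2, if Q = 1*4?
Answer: 0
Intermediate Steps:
W(p) = 2*p
Q = 4
(Q + W(-2))**2 = (4 + 2*(-2))**2 = (4 - 4)**2 = 0**2 = 0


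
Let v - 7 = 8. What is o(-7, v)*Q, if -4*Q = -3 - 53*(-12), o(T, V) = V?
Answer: -9495/4 ≈ -2373.8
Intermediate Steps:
v = 15 (v = 7 + 8 = 15)
Q = -633/4 (Q = -(-3 - 53*(-12))/4 = -(-3 + 636)/4 = -¼*633 = -633/4 ≈ -158.25)
o(-7, v)*Q = 15*(-633/4) = -9495/4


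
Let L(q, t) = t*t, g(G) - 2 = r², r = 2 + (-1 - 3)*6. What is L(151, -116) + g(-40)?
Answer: 13942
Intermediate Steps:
r = -22 (r = 2 - 4*6 = 2 - 24 = -22)
g(G) = 486 (g(G) = 2 + (-22)² = 2 + 484 = 486)
L(q, t) = t²
L(151, -116) + g(-40) = (-116)² + 486 = 13456 + 486 = 13942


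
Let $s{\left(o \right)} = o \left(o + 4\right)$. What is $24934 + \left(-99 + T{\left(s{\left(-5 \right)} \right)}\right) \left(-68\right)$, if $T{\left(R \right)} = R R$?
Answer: $29966$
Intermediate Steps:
$s{\left(o \right)} = o \left(4 + o\right)$
$T{\left(R \right)} = R^{2}$
$24934 + \left(-99 + T{\left(s{\left(-5 \right)} \right)}\right) \left(-68\right) = 24934 + \left(-99 + \left(- 5 \left(4 - 5\right)\right)^{2}\right) \left(-68\right) = 24934 + \left(-99 + \left(\left(-5\right) \left(-1\right)\right)^{2}\right) \left(-68\right) = 24934 + \left(-99 + 5^{2}\right) \left(-68\right) = 24934 + \left(-99 + 25\right) \left(-68\right) = 24934 - -5032 = 24934 + 5032 = 29966$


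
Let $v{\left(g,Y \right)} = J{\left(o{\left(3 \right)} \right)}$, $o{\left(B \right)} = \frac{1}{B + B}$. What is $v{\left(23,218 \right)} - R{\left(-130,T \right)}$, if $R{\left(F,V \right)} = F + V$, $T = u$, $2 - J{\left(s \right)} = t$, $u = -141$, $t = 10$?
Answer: $263$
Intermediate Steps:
$o{\left(B \right)} = \frac{1}{2 B}$
$J{\left(s \right)} = -8$ ($J{\left(s \right)} = 2 - 10 = -8$)
$T = -141$
$v{\left(g,Y \right)} = -8$
$v{\left(23,218 \right)} - R{\left(-130,T \right)} = -8 - \left(-130 - 141\right) = -8 - -271 = -8 + 271 = 263$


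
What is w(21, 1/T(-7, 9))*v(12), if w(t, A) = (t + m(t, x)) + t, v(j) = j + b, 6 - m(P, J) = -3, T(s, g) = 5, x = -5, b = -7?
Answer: 255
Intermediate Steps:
m(P, J) = 9 (m(P, J) = 6 - 1*(-3) = 6 + 3 = 9)
v(j) = -7 + j (v(j) = j - 7 = -7 + j)
w(t, A) = 9 + 2*t (w(t, A) = (t + 9) + t = (9 + t) + t = 9 + 2*t)
w(21, 1/T(-7, 9))*v(12) = (9 + 2*21)*(-7 + 12) = (9 + 42)*5 = 51*5 = 255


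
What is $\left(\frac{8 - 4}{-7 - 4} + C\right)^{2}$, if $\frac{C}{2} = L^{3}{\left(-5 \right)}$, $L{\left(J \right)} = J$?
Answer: $\frac{7584516}{121} \approx 62682.0$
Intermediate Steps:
$C = -250$ ($C = 2 \left(-5\right)^{3} = 2 \left(-125\right) = -250$)
$\left(\frac{8 - 4}{-7 - 4} + C\right)^{2} = \left(\frac{8 - 4}{-7 - 4} - 250\right)^{2} = \left(\frac{4}{-11} - 250\right)^{2} = \left(4 \left(- \frac{1}{11}\right) - 250\right)^{2} = \left(- \frac{4}{11} - 250\right)^{2} = \left(- \frac{2754}{11}\right)^{2} = \frac{7584516}{121}$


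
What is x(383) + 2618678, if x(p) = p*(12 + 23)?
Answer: 2632083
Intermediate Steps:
x(p) = 35*p (x(p) = p*35 = 35*p)
x(383) + 2618678 = 35*383 + 2618678 = 13405 + 2618678 = 2632083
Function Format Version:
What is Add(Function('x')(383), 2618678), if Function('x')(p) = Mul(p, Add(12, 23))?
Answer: 2632083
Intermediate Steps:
Function('x')(p) = Mul(35, p) (Function('x')(p) = Mul(p, 35) = Mul(35, p))
Add(Function('x')(383), 2618678) = Add(Mul(35, 383), 2618678) = Add(13405, 2618678) = 2632083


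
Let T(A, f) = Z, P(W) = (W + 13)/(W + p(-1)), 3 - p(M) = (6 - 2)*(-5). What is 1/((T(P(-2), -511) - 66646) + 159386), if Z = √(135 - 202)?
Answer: 92740/8600707667 - I*√67/8600707667 ≈ 1.0783e-5 - 9.5171e-10*I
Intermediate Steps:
p(M) = 23 (p(M) = 3 - (6 - 2)*(-5) = 3 - 4*(-5) = 3 - 1*(-20) = 3 + 20 = 23)
P(W) = (13 + W)/(23 + W) (P(W) = (W + 13)/(W + 23) = (13 + W)/(23 + W))
Z = I*√67 (Z = √(-67) = I*√67 ≈ 8.1853*I)
T(A, f) = I*√67
1/((T(P(-2), -511) - 66646) + 159386) = 1/((I*√67 - 66646) + 159386) = 1/((-66646 + I*√67) + 159386) = 1/(92740 + I*√67)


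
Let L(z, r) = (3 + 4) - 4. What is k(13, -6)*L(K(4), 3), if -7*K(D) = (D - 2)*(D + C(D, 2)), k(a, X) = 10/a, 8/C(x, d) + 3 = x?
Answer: 30/13 ≈ 2.3077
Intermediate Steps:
C(x, d) = 8/(-3 + x)
K(D) = -(-2 + D)*(D + 8/(-3 + D))/7 (K(D) = -(D - 2)*(D + 8/(-3 + D))/7 = -(-2 + D)*(D + 8/(-3 + D))/7)
L(z, r) = 3 (L(z, r) = 7 - 4 = 3)
k(13, -6)*L(K(4), 3) = (10/13)*3 = 30/13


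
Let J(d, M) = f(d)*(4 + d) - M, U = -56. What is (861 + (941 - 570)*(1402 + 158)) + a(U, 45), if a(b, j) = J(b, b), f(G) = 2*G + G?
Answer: 588413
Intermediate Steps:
f(G) = 3*G
J(d, M) = -M + 3*d*(4 + d) (J(d, M) = (3*d)*(4 + d) - M = 3*d*(4 + d) - M = -M + 3*d*(4 + d))
a(b, j) = 3*b² + 11*b (a(b, j) = -b + 3*b² + 12*b = 3*b² + 11*b)
(861 + (941 - 570)*(1402 + 158)) + a(U, 45) = (861 + (941 - 570)*(1402 + 158)) - 56*(11 + 3*(-56)) = (861 + 371*1560) - 56*(11 - 168) = (861 + 578760) - 56*(-157) = 579621 + 8792 = 588413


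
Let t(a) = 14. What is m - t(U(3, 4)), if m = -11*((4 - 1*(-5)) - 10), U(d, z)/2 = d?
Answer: -3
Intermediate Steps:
U(d, z) = 2*d
m = 11 (m = -11*((4 + 5) - 10) = -11*(9 - 10) = -11*(-1) = 11)
m - t(U(3, 4)) = 11 - 1*14 = 11 - 14 = -3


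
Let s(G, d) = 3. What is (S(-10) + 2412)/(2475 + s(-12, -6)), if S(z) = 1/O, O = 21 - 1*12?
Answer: 21709/22302 ≈ 0.97341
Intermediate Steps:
O = 9 (O = 21 - 12 = 9)
S(z) = ⅑ (S(z) = 1/9 = ⅑)
(S(-10) + 2412)/(2475 + s(-12, -6)) = (⅑ + 2412)/(2475 + 3) = (21709/9)/2478 = (21709/9)*(1/2478) = 21709/22302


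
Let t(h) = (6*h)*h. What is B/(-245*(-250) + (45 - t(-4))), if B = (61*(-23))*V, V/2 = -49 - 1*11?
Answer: 168360/61199 ≈ 2.7510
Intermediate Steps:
V = -120 (V = 2*(-49 - 1*11) = 2*(-49 - 11) = 2*(-60) = -120)
t(h) = 6*h**2
B = 168360 (B = (61*(-23))*(-120) = -1403*(-120) = 168360)
B/(-245*(-250) + (45 - t(-4))) = 168360/(-245*(-250) + (45 - 6*(-4)**2)) = 168360/(61250 + (45 - 6*16)) = 168360/(61250 + (45 - 1*96)) = 168360/(61250 + (45 - 96)) = 168360/(61250 - 51) = 168360/61199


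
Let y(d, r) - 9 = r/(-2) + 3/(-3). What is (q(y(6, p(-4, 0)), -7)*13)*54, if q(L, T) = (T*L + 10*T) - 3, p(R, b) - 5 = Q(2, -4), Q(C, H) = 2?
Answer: -73359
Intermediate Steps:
p(R, b) = 7 (p(R, b) = 5 + 2 = 7)
y(d, r) = 8 - r/2 (y(d, r) = 9 + (r/(-2) + 3/(-3)) = 9 + (r*(-½) + 3*(-⅓)) = 9 + (-r/2 - 1) = 9 + (-1 - r/2) = 8 - r/2)
q(L, T) = -3 + 10*T + L*T (q(L, T) = (L*T + 10*T) - 3 = (10*T + L*T) - 3 = -3 + 10*T + L*T)
(q(y(6, p(-4, 0)), -7)*13)*54 = ((-3 + 10*(-7) + (8 - ½*7)*(-7))*13)*54 = ((-3 - 70 + (8 - 7/2)*(-7))*13)*54 = ((-3 - 70 + (9/2)*(-7))*13)*54 = ((-3 - 70 - 63/2)*13)*54 = -209/2*13*54 = -2717/2*54 = -73359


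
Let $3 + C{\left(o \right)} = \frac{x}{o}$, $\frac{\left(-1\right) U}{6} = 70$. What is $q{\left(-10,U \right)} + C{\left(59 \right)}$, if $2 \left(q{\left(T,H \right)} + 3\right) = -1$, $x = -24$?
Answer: $- \frac{815}{118} \approx -6.9068$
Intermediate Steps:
$U = -420$ ($U = \left(-6\right) 70 = -420$)
$q{\left(T,H \right)} = - \frac{7}{2}$ ($q{\left(T,H \right)} = -3 + \frac{1}{2} \left(-1\right) = -3 - \frac{1}{2} = - \frac{7}{2}$)
$C{\left(o \right)} = -3 - \frac{24}{o}$
$q{\left(-10,U \right)} + C{\left(59 \right)} = - \frac{7}{2} - \left(3 + \frac{24}{59}\right) = - \frac{7}{2} - \frac{201}{59} = - \frac{815}{118}$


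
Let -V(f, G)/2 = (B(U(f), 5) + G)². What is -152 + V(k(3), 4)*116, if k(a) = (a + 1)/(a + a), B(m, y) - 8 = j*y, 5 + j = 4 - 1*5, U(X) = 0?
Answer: -75320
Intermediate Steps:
j = -6 (j = -5 + (4 - 1*5) = -5 + (4 - 5) = -5 - 1 = -6)
B(m, y) = 8 - 6*y
k(a) = (1 + a)/(2*a) (k(a) = (1 + a)/((2*a)) = (1 + a)*(1/(2*a)) = (1 + a)/(2*a))
V(f, G) = -2*(-22 + G)² (V(f, G) = -2*((8 - 6*5) + G)² = -2*((8 - 30) + G)² = -2*(-22 + G)²)
-152 + V(k(3), 4)*116 = -152 - 2*(-22 + 4)²*116 = -152 - 2*(-18)²*116 = -152 - 2*324*116 = -152 - 648*116 = -152 - 75168 = -75320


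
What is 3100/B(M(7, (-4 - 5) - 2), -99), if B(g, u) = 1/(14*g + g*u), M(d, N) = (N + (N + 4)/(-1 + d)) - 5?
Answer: 13570250/3 ≈ 4.5234e+6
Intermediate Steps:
M(d, N) = -5 + N + (4 + N)/(-1 + d) (M(d, N) = (N + (4 + N)/(-1 + d)) - 5 = -5 + N + (4 + N)/(-1 + d))
3100/B(M(7, (-4 - 5) - 2), -99) = 3100/((1/((((9 - 5*7 + ((-4 - 5) - 2)*7)/(-1 + 7)))*(14 - 99)))) = 3100/((1/(((9 - 35 + (-9 - 2)*7)/6)*(-85)))) = 3100/((-1/85/((9 - 35 - 11*7)/6))) = 3100/((-1/85/((9 - 35 - 77)/6))) = 3100/((-1/85/((1/6)*(-103)))) = 3100/((-1/85/(-103/6))) = 3100/((-6/103*(-1/85))) = 3100/(6/8755) = 3100*(8755/6) = 13570250/3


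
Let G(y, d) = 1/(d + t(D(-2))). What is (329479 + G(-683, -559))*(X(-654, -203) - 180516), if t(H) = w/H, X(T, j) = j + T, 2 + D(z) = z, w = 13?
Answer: -134397078680591/2249 ≈ -5.9759e+10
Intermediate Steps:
D(z) = -2 + z
X(T, j) = T + j
t(H) = 13/H
G(y, d) = 1/(-13/4 + d) (G(y, d) = 1/(d + 13/(-2 - 2)) = 1/(d + 13/(-4)) = 1/(d + 13*(-¼)) = 1/(d - 13/4) = 1/(-13/4 + d))
(329479 + G(-683, -559))*(X(-654, -203) - 180516) = (329479 + 4/(-13 + 4*(-559)))*((-654 - 203) - 180516) = (329479 + 4/(-13 - 2236))*(-857 - 180516) = (329479 + 4/(-2249))*(-181373) = (329479 + 4*(-1/2249))*(-181373) = (329479 - 4/2249)*(-181373) = (740998267/2249)*(-181373) = -134397078680591/2249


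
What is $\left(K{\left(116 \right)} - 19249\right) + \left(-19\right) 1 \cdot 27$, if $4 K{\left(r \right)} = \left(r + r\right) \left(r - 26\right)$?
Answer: $-14542$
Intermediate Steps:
$K{\left(r \right)} = \frac{r \left(-26 + r\right)}{2}$ ($K{\left(r \right)} = \frac{\left(r + r\right) \left(r - 26\right)}{4} = \frac{2 r \left(-26 + r\right)}{4} = \frac{r \left(-26 + r\right)}{2}$)
$\left(K{\left(116 \right)} - 19249\right) + \left(-19\right) 1 \cdot 27 = \left(\frac{1}{2} \cdot 116 \left(-26 + 116\right) - 19249\right) + \left(-19\right) 1 \cdot 27 = \left(\frac{1}{2} \cdot 116 \cdot 90 - 19249\right) - 513 = \left(5220 - 19249\right) - 513 = -14029 - 513 = -14542$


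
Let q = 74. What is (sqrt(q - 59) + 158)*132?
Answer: 20856 + 132*sqrt(15) ≈ 21367.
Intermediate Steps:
(sqrt(q - 59) + 158)*132 = (sqrt(74 - 59) + 158)*132 = (sqrt(15) + 158)*132 = (158 + sqrt(15))*132 = 20856 + 132*sqrt(15)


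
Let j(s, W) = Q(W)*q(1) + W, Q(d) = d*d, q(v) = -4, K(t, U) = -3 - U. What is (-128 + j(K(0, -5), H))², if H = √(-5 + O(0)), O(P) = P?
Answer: (-108 + I*√5)² ≈ 11659.0 - 482.99*I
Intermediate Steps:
Q(d) = d²
H = I*√5 (H = √(-5 + 0) = √(-5) = I*√5 ≈ 2.2361*I)
j(s, W) = W - 4*W² (j(s, W) = W²*(-4) + W = -4*W² + W = W - 4*W²)
(-128 + j(K(0, -5), H))² = (-128 + (I*√5)*(1 - 4*I*√5))² = (-128 + I*√5*(1 - 4*I*√5))²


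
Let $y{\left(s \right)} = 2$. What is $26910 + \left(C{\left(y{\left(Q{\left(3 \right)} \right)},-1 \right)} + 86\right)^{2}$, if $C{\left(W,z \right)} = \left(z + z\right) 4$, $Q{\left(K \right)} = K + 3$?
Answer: $32994$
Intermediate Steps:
$Q{\left(K \right)} = 3 + K$
$C{\left(W,z \right)} = 8 z$ ($C{\left(W,z \right)} = 2 z 4 = 8 z$)
$26910 + \left(C{\left(y{\left(Q{\left(3 \right)} \right)},-1 \right)} + 86\right)^{2} = 26910 + \left(8 \left(-1\right) + 86\right)^{2} = 26910 + \left(-8 + 86\right)^{2} = 26910 + 78^{2} = 26910 + 6084 = 32994$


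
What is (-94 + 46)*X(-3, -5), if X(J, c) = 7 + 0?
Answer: -336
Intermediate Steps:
X(J, c) = 7
(-94 + 46)*X(-3, -5) = (-94 + 46)*7 = -48*7 = -336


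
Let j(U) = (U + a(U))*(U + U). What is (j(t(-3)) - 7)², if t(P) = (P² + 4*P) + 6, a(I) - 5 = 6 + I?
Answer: 9025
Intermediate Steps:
a(I) = 11 + I (a(I) = 5 + (6 + I) = 11 + I)
t(P) = 6 + P² + 4*P
j(U) = 2*U*(11 + 2*U) (j(U) = (U + (11 + U))*(U + U) = (11 + 2*U)*(2*U) = 2*U*(11 + 2*U))
(j(t(-3)) - 7)² = (2*(6 + (-3)² + 4*(-3))*(11 + 2*(6 + (-3)² + 4*(-3))) - 7)² = (2*(6 + 9 - 12)*(11 + 2*(6 + 9 - 12)) - 7)² = (2*3*(11 + 2*3) - 7)² = (2*3*(11 + 6) - 7)² = (2*3*17 - 7)² = (102 - 7)² = 95² = 9025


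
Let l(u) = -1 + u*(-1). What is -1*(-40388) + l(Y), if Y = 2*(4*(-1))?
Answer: 40395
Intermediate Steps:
Y = -8 (Y = 2*(-4) = -8)
l(u) = -1 - u
-1*(-40388) + l(Y) = -1*(-40388) + (-1 - 1*(-8)) = 40388 + (-1 + 8) = 40388 + 7 = 40395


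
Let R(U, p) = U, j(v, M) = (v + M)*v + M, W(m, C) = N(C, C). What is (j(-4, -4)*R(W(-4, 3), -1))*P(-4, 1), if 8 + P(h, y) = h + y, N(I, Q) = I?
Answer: -924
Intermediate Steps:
W(m, C) = C
j(v, M) = M + v*(M + v) (j(v, M) = (M + v)*v + M = v*(M + v) + M = M + v*(M + v))
P(h, y) = -8 + h + y (P(h, y) = -8 + (h + y) = -8 + h + y)
(j(-4, -4)*R(W(-4, 3), -1))*P(-4, 1) = ((-4 + (-4)² - 4*(-4))*3)*(-8 - 4 + 1) = ((-4 + 16 + 16)*3)*(-11) = (28*3)*(-11) = 84*(-11) = -924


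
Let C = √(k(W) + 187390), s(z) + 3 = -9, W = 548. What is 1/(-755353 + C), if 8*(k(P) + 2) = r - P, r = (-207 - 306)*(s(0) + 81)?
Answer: -6042824/4564463773713 - 2*√2926318/4564463773713 ≈ -1.3246e-6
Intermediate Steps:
s(z) = -12 (s(z) = -3 - 9 = -12)
r = -35397 (r = (-207 - 306)*(-12 + 81) = -513*69 = -35397)
k(P) = -35413/8 - P/8 (k(P) = -2 + (-35397 - P)/8 = -2 + (-35397/8 - P/8) = -35413/8 - P/8)
C = √2926318/4 (C = √((-35413/8 - ⅛*548) + 187390) = √((-35413/8 - 137/2) + 187390) = √(-35961/8 + 187390) = √(1463159/8) = √2926318/4 ≈ 427.66)
1/(-755353 + C) = 1/(-755353 + √2926318/4)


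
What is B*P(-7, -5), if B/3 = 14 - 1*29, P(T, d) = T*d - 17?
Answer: -810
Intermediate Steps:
P(T, d) = -17 + T*d
B = -45 (B = 3*(14 - 1*29) = 3*(14 - 29) = 3*(-15) = -45)
B*P(-7, -5) = -45*(-17 - 7*(-5)) = -45*(-17 + 35) = -45*18 = -810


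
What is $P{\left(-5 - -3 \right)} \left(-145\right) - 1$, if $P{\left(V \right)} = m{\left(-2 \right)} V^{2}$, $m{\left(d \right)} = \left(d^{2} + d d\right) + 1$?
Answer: $-5221$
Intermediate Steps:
$m{\left(d \right)} = 1 + 2 d^{2}$ ($m{\left(d \right)} = \left(d^{2} + d^{2}\right) + 1 = 2 d^{2} + 1 = 1 + 2 d^{2}$)
$P{\left(V \right)} = 9 V^{2}$ ($P{\left(V \right)} = \left(1 + 2 \left(-2\right)^{2}\right) V^{2} = \left(1 + 2 \cdot 4\right) V^{2} = \left(1 + 8\right) V^{2} = 9 V^{2}$)
$P{\left(-5 - -3 \right)} \left(-145\right) - 1 = 9 \left(-5 - -3\right)^{2} \left(-145\right) - 1 = 9 \left(-5 + 3\right)^{2} \left(-145\right) - 1 = 9 \left(-2\right)^{2} \left(-145\right) - 1 = 9 \cdot 4 \left(-145\right) - 1 = 36 \left(-145\right) - 1 = -5220 - 1 = -5221$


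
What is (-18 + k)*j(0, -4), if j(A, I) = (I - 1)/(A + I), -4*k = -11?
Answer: -305/16 ≈ -19.063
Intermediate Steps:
k = 11/4 (k = -¼*(-11) = 11/4 ≈ 2.7500)
j(A, I) = (-1 + I)/(A + I)
(-18 + k)*j(0, -4) = (-18 + 11/4)*((-1 - 4)/(0 - 4)) = -61*(-5)/(4*(-4)) = -(-61)*(-5)/16 = -61/4*5/4 = -305/16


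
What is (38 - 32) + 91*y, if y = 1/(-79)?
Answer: 383/79 ≈ 4.8481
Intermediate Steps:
y = -1/79 ≈ -0.012658
(38 - 32) + 91*y = (38 - 32) + 91*(-1/79) = 6 - 91/79 = 383/79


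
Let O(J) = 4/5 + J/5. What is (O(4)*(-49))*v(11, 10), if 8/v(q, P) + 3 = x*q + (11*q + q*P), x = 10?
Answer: -1568/845 ≈ -1.8556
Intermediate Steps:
v(q, P) = 8/(-3 + 21*q + P*q) (v(q, P) = 8/(-3 + (10*q + (11*q + q*P))) = 8/(-3 + (10*q + (11*q + P*q))) = 8/(-3 + (21*q + P*q)) = 8/(-3 + 21*q + P*q))
O(J) = 4/5 + J/5 (O(J) = 4*(1/5) + J*(1/5) = 4/5 + J/5)
(O(4)*(-49))*v(11, 10) = ((4/5 + (1/5)*4)*(-49))*(8/(-3 + 21*11 + 10*11)) = ((4/5 + 4/5)*(-49))*(8/(-3 + 231 + 110)) = ((8/5)*(-49))*(8/338) = -3136/(5*338) = -392/5*4/169 = -1568/845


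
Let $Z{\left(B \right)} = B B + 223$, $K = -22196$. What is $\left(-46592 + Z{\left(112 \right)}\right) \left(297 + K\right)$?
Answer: $740733675$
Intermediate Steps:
$Z{\left(B \right)} = 223 + B^{2}$ ($Z{\left(B \right)} = B^{2} + 223 = 223 + B^{2}$)
$\left(-46592 + Z{\left(112 \right)}\right) \left(297 + K\right) = \left(-46592 + \left(223 + 112^{2}\right)\right) \left(297 - 22196\right) = \left(-46592 + \left(223 + 12544\right)\right) \left(-21899\right) = \left(-46592 + 12767\right) \left(-21899\right) = \left(-33825\right) \left(-21899\right) = 740733675$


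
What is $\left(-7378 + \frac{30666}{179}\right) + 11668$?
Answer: $\frac{798576}{179} \approx 4461.3$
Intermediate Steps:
$\left(-7378 + \frac{30666}{179}\right) + 11668 = - \frac{1289996}{179} + 11668 = \frac{798576}{179}$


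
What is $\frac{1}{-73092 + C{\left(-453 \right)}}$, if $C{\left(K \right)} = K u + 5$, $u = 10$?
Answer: $- \frac{1}{77617} \approx -1.2884 \cdot 10^{-5}$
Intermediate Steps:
$C{\left(K \right)} = 5 + 10 K$ ($C{\left(K \right)} = K 10 + 5 = 10 K + 5 = 5 + 10 K$)
$\frac{1}{-73092 + C{\left(-453 \right)}} = \frac{1}{-73092 + \left(5 + 10 \left(-453\right)\right)} = \frac{1}{-73092 + \left(5 - 4530\right)} = \frac{1}{-73092 - 4525} = \frac{1}{-77617} = - \frac{1}{77617}$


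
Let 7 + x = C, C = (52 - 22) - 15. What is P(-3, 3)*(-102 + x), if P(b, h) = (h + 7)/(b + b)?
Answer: 470/3 ≈ 156.67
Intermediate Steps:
P(b, h) = (7 + h)/(2*b) (P(b, h) = (7 + h)/((2*b)) = (7 + h)*(1/(2*b)) = (7 + h)/(2*b))
C = 15 (C = 30 - 15 = 15)
x = 8 (x = -7 + 15 = 8)
P(-3, 3)*(-102 + x) = ((1/2)*(7 + 3)/(-3))*(-102 + 8) = ((1/2)*(-1/3)*10)*(-94) = -5/3*(-94) = 470/3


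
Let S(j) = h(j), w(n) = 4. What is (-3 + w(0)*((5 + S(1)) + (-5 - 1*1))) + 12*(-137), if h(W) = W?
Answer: -1647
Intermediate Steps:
S(j) = j
(-3 + w(0)*((5 + S(1)) + (-5 - 1*1))) + 12*(-137) = (-3 + 4*((5 + 1) + (-5 - 1*1))) + 12*(-137) = (-3 + 4*(6 + (-5 - 1))) - 1644 = (-3 + 4*(6 - 6)) - 1644 = (-3 + 4*0) - 1644 = (-3 + 0) - 1644 = -3 - 1644 = -1647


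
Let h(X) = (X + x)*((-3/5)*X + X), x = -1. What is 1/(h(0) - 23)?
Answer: -1/23 ≈ -0.043478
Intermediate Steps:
h(X) = 2*X*(-1 + X)/5 (h(X) = (X - 1)*((-3/5)*X + X) = (-1 + X)*((-3*1/5)*X + X) = (-1 + X)*(-3*X/5 + X) = (-1 + X)*(2*X/5) = 2*X*(-1 + X)/5)
1/(h(0) - 23) = 1/((2/5)*0*(-1 + 0) - 23) = 1/((2/5)*0*(-1) - 23) = 1/(0 - 23) = 1/(-23) = -1/23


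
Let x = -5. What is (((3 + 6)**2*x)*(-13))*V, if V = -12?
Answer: -63180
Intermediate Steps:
(((3 + 6)**2*x)*(-13))*V = (((3 + 6)**2*(-5))*(-13))*(-12) = ((9**2*(-5))*(-13))*(-12) = ((81*(-5))*(-13))*(-12) = -405*(-13)*(-12) = 5265*(-12) = -63180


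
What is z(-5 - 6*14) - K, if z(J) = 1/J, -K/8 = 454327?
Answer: 323480823/89 ≈ 3.6346e+6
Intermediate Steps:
K = -3634616 (K = -8*454327 = -3634616)
z(-5 - 6*14) - K = 1/(-5 - 6*14) - 1*(-3634616) = 1/(-5 - 84) + 3634616 = 1/(-89) + 3634616 = -1/89 + 3634616 = 323480823/89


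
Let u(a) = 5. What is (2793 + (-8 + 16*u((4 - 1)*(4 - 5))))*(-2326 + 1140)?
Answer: -3397890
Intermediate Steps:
(2793 + (-8 + 16*u((4 - 1)*(4 - 5))))*(-2326 + 1140) = (2793 + (-8 + 16*5))*(-2326 + 1140) = (2793 + (-8 + 80))*(-1186) = (2793 + 72)*(-1186) = 2865*(-1186) = -3397890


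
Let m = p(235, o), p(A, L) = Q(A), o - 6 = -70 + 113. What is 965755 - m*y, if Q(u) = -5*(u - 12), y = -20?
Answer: 943455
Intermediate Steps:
o = 49 (o = 6 + (-70 + 113) = 6 + 43 = 49)
Q(u) = 60 - 5*u (Q(u) = -5*(-12 + u) = 60 - 5*u)
p(A, L) = 60 - 5*A
m = -1115 (m = 60 - 5*235 = 60 - 1175 = -1115)
965755 - m*y = 965755 - (-1115)*(-20) = 965755 - 1*22300 = 965755 - 22300 = 943455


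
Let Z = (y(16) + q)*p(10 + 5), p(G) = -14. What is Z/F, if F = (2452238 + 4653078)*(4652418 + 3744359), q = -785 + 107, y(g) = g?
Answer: 2317/14915438491633 ≈ 1.5534e-10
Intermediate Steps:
q = -678
Z = 9268 (Z = (16 - 678)*(-14) = -662*(-14) = 9268)
F = 59661753966532 (F = 7105316*8396777 = 59661753966532)
Z/F = 9268/59661753966532 = 9268*(1/59661753966532) = 2317/14915438491633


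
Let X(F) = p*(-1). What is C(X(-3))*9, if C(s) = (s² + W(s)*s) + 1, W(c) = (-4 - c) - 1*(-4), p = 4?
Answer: 9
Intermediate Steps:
W(c) = -c (W(c) = (-4 - c) + 4 = -c)
X(F) = -4 (X(F) = 4*(-1) = -4)
C(s) = 1 (C(s) = (s² + (-s)*s) + 1 = (s² - s²) + 1 = 0 + 1 = 1)
C(X(-3))*9 = 1*9 = 9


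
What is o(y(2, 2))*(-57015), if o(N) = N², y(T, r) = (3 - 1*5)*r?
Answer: -912240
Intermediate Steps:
y(T, r) = -2*r (y(T, r) = (3 - 5)*r = -2*r)
o(y(2, 2))*(-57015) = (-2*2)²*(-57015) = (-4)²*(-57015) = 16*(-57015) = -912240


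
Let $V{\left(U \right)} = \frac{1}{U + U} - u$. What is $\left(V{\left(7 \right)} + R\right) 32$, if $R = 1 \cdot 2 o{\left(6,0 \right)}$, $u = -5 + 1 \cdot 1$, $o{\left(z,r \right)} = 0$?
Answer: $\frac{912}{7} \approx 130.29$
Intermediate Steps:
$u = -4$ ($u = -5 + 1 = -4$)
$V{\left(U \right)} = 4 + \frac{1}{2 U}$ ($V{\left(U \right)} = \frac{1}{U + U} - -4 = \frac{1}{2 U} + 4 = 4 + \frac{1}{2 U}$)
$R = 0$ ($R = 1 \cdot 2 \cdot 0 = 2 \cdot 0 = 0$)
$\left(V{\left(7 \right)} + R\right) 32 = \left(\left(4 + \frac{1}{2 \cdot 7}\right) + 0\right) 32 = \left(\left(4 + \frac{1}{2} \cdot \frac{1}{7}\right) + 0\right) 32 = \left(\left(4 + \frac{1}{14}\right) + 0\right) 32 = \left(\frac{57}{14} + 0\right) 32 = \frac{57}{14} \cdot 32 = \frac{912}{7}$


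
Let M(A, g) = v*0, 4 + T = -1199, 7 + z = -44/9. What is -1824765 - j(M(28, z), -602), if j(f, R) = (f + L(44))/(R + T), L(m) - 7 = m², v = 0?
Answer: -3293698882/1805 ≈ -1.8248e+6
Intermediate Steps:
z = -107/9 (z = -7 - 44/9 = -107/9 ≈ -11.889)
T = -1203 (T = -4 - 1199 = -1203)
L(m) = 7 + m²
M(A, g) = 0 (M(A, g) = 0*0 = 0)
j(f, R) = (1943 + f)/(-1203 + R) (j(f, R) = (f + (7 + 44²))/(R - 1203) = (f + (7 + 1936))/(-1203 + R) = (f + 1943)/(-1203 + R) = (1943 + f)/(-1203 + R))
-1824765 - j(M(28, z), -602) = -1824765 - (1943 + 0)/(-1203 - 602) = -1824765 - 1943/(-1805) = -1824765 - (-1)*1943/1805 = -1824765 - 1*(-1943/1805) = -1824765 + 1943/1805 = -3293698882/1805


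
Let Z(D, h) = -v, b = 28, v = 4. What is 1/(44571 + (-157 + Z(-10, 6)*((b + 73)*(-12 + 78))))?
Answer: 1/17750 ≈ 5.6338e-5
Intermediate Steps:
Z(D, h) = -4 (Z(D, h) = -1*4 = -4)
1/(44571 + (-157 + Z(-10, 6)*((b + 73)*(-12 + 78)))) = 1/(44571 + (-157 - 4*(28 + 73)*(-12 + 78))) = 1/(44571 + (-157 - 404*66)) = 1/(44571 + (-157 - 4*6666)) = 1/(44571 + (-157 - 26664)) = 1/(44571 - 26821) = 1/17750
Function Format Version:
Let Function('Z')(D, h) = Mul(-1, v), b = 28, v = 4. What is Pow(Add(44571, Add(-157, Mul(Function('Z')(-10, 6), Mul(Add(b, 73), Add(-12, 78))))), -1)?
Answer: Rational(1, 17750) ≈ 5.6338e-5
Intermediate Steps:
Function('Z')(D, h) = -4 (Function('Z')(D, h) = Mul(-1, 4) = -4)
Pow(Add(44571, Add(-157, Mul(Function('Z')(-10, 6), Mul(Add(b, 73), Add(-12, 78))))), -1) = Pow(Add(44571, Add(-157, Mul(-4, Mul(Add(28, 73), Add(-12, 78))))), -1) = Pow(Add(44571, Add(-157, Mul(-4, Mul(101, 66)))), -1) = Pow(Add(44571, Add(-157, Mul(-4, 6666))), -1) = Pow(Add(44571, Add(-157, -26664)), -1) = Pow(Add(44571, -26821), -1) = Pow(17750, -1) = Rational(1, 17750)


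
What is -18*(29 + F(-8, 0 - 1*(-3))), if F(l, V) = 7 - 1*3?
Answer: -594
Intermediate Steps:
F(l, V) = 4 (F(l, V) = 7 - 3 = 4)
-18*(29 + F(-8, 0 - 1*(-3))) = -18*(29 + 4) = -18*33 = -594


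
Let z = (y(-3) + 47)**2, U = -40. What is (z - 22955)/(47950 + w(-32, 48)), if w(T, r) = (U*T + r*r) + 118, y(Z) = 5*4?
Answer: -9233/25826 ≈ -0.35751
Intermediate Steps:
y(Z) = 20
w(T, r) = 118 + r**2 - 40*T (w(T, r) = (-40*T + r*r) + 118 = (-40*T + r**2) + 118 = (r**2 - 40*T) + 118 = 118 + r**2 - 40*T)
z = 4489 (z = (20 + 47)**2 = 67**2 = 4489)
(z - 22955)/(47950 + w(-32, 48)) = (4489 - 22955)/(47950 + (118 + 48**2 - 40*(-32))) = -18466/(47950 + (118 + 2304 + 1280)) = -18466/(47950 + 3702) = -18466/51652 = -18466*1/51652 = -9233/25826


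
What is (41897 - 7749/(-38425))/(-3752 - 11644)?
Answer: -804949987/295795650 ≈ -2.7213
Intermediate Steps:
(41897 - 7749/(-38425))/(-3752 - 11644) = (41897 - 7749*(-1/38425))/(-15396) = (41897 + 7749/38425)*(-1/15396) = (1609899974/38425)*(-1/15396) = -804949987/295795650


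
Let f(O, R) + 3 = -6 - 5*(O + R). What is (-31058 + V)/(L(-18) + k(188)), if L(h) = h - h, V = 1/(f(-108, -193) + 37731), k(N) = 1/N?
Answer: -229042687020/39227 ≈ -5.8389e+6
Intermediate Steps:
f(O, R) = -9 - 5*O - 5*R (f(O, R) = -3 + (-6 - 5*(O + R)) = -3 + (-6 + (-5*O - 5*R)) = -3 + (-6 - 5*O - 5*R) = -9 - 5*O - 5*R)
V = 1/39227 (V = 1/((-9 - 5*(-108) - 5*(-193)) + 37731) = 1/((-9 + 540 + 965) + 37731) = 1/(1496 + 37731) = 1/39227 ≈ 2.5493e-5)
L(h) = 0
(-31058 + V)/(L(-18) + k(188)) = (-31058 + 1/39227)/(0 + 1/188) = -1218312165/(39227*(0 + 1/188)) = -1218312165/(39227*1/188) = -1218312165/39227*188 = -229042687020/39227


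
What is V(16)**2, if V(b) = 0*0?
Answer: 0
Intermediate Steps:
V(b) = 0
V(16)**2 = 0**2 = 0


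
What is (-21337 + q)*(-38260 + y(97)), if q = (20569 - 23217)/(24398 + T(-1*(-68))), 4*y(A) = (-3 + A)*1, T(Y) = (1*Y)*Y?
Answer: 7892587937721/9674 ≈ 8.1586e+8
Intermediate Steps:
T(Y) = Y**2 (T(Y) = Y*Y = Y**2)
y(A) = -3/4 + A/4 (y(A) = ((-3 + A)*1)/4 = (-3 + A)/4 = -3/4 + A/4)
q = -1324/14511 (q = (20569 - 23217)/(24398 + (-1*(-68))**2) = -2648/(24398 + 68**2) = -2648/(24398 + 4624) = -2648/29022 = -2648*1/29022 = -1324/14511 ≈ -0.091241)
(-21337 + q)*(-38260 + y(97)) = (-21337 - 1324/14511)*(-38260 + (-3/4 + (1/4)*97)) = -309622531*(-38260 + (-3/4 + 97/4))/14511 = -309622531*(-38260 + 47/2)/14511 = -309622531/14511*(-76473/2) = 7892587937721/9674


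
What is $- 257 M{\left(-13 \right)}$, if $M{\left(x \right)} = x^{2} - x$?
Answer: $-46774$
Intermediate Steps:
$- 257 M{\left(-13 \right)} = - 257 \left(- 13 \left(-1 - 13\right)\right) = - 257 \left(\left(-13\right) \left(-14\right)\right) = \left(-257\right) 182 = -46774$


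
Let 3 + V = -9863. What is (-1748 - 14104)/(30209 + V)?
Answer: -5284/6781 ≈ -0.77924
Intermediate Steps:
V = -9866 (V = -3 - 9863 = -9866)
(-1748 - 14104)/(30209 + V) = (-1748 - 14104)/(30209 - 9866) = -15852/20343 = -15852*1/20343 = -5284/6781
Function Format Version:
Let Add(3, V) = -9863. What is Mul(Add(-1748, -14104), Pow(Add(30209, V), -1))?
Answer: Rational(-5284, 6781) ≈ -0.77924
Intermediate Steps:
V = -9866 (V = Add(-3, -9863) = -9866)
Mul(Add(-1748, -14104), Pow(Add(30209, V), -1)) = Mul(Add(-1748, -14104), Pow(Add(30209, -9866), -1)) = Mul(-15852, Pow(20343, -1)) = Mul(-15852, Rational(1, 20343)) = Rational(-5284, 6781)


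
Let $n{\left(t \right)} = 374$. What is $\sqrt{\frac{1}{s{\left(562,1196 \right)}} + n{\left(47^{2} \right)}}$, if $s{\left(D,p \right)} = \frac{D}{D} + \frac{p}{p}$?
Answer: $\frac{\sqrt{1498}}{2} \approx 19.352$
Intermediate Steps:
$s{\left(D,p \right)} = 2$ ($s{\left(D,p \right)} = 1 + 1 = 2$)
$\sqrt{\frac{1}{s{\left(562,1196 \right)}} + n{\left(47^{2} \right)}} = \sqrt{\frac{1}{2} + 374} = \sqrt{\frac{749}{2}} = \frac{\sqrt{1498}}{2}$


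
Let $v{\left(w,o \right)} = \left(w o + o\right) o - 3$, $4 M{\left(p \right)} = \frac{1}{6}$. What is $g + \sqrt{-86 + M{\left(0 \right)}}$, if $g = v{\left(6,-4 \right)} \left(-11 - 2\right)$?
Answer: $-1417 + \frac{i \sqrt{12378}}{12} \approx -1417.0 + 9.2714 i$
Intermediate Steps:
$M{\left(p \right)} = \frac{1}{24}$ ($M{\left(p \right)} = \frac{1}{4 \cdot 6} = \frac{1}{4} \cdot \frac{1}{6} = \frac{1}{24}$)
$v{\left(w,o \right)} = -3 + o \left(o + o w\right)$ ($v{\left(w,o \right)} = \left(o w + o\right) o - 3 = \left(o + o w\right) o - 3 = o \left(o + o w\right) - 3 = -3 + o \left(o + o w\right)$)
$g = -1417$ ($g = \left(-3 + \left(-4\right)^{2} + 6 \left(-4\right)^{2}\right) \left(-11 - 2\right) = \left(-3 + 16 + 6 \cdot 16\right) \left(-13\right) = \left(-3 + 16 + 96\right) \left(-13\right) = 109 \left(-13\right) = -1417$)
$g + \sqrt{-86 + M{\left(0 \right)}} = -1417 + \sqrt{-86 + \frac{1}{24}} = -1417 + \sqrt{- \frac{2063}{24}} = -1417 + \frac{i \sqrt{12378}}{12}$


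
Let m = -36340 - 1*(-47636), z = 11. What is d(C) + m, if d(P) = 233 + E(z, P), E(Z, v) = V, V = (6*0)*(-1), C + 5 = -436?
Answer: 11529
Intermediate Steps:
C = -441 (C = -5 - 436 = -441)
V = 0 (V = 0*(-1) = 0)
E(Z, v) = 0
m = 11296 (m = -36340 + 47636 = 11296)
d(P) = 233 (d(P) = 233 + 0 = 233)
d(C) + m = 233 + 11296 = 11529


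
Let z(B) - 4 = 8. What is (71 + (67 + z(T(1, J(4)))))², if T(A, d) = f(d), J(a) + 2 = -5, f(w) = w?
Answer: 22500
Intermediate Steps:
J(a) = -7 (J(a) = -2 - 5 = -7)
T(A, d) = d
z(B) = 12 (z(B) = 4 + 8 = 12)
(71 + (67 + z(T(1, J(4)))))² = (71 + (67 + 12))² = (71 + 79)² = 150² = 22500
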